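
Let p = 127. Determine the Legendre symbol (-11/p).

-1

Euler's criterion: (-11/127) ≡ 116^63 (mod 127).
116^2 ≡ 121 (mod 127)
116^4 ≡ 36 (mod 127)
116^8 ≡ 26 (mod 127)
116^16 ≡ 41 (mod 127)
116^32 ≡ 30 (mod 127)
116^63 = 116^(32+16+8+4+2+1) ≡ 126 (mod 127).
Result is 126 ≡ −1, so (-11/127) = −1.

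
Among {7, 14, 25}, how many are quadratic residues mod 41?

(7/41) = -1 → non-residue.
(14/41) = -1 → non-residue.
(25/41) = +1 → QR.
Total quadratic residues among the 3: 1.

1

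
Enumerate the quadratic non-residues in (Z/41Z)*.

3 6 7 11 12 13 14 15 17 19 22 24 26 27 28 29 30 34 35 38

Square k = 1,…,20 (k and 41−k give the same square):
1²=1, 2²=4, 3²=9, 4²=16, 5²=25, 6²=36, 7²≡8, 8²≡23, 9²≡40, 10²≡18, 11²≡39, 12²≡21, 13²≡5, 14²≡32, 15²≡20, 16²≡10, 17²≡2, 18²≡37, 19²≡33, 20²≡31 (mod 41).
The residues are {1, 2, 4, 5, 8, 9, 10, 16, 18, 20, 21, 23, 25, 31, 32, 33, 36, 37, 39, 40}; the non-residues are the remaining 20 nonzero classes.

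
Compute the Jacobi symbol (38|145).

-1

Pull out 2: since 145 ≡ 1 (mod 8), (2/145) = +1.
Reciprocity: 19 ≡ 3 and 145 ≡ 1 (mod 4), so (19/145) = +(145/19).
Reduce top mod 19: now compute (12/19).
Pull out 2^2: since 19 ≡ 3 (mod 8), (2/19) = -1, so (2/19)^2 = +1.
Reciprocity: 3 ≡ 3 and 19 ≡ 3 (mod 4), so (3/19) = −(19/3).
Reduce top mod 3: now compute (1/3).
Reached (1/3) = 1. Collecting the sign flips along the way, the symbol is -1.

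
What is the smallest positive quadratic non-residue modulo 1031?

7

(2/1031) = +1, so 2 is a residue.
(3/1031) = +1, so 3 is a residue.
(4/1031) = +1, so 4 is a residue.
(5/1031) = +1, so 5 is a residue.
(6/1031) = +1, so 6 is a residue.
(7/1031) = −1, so 7 is the smallest positive non-residue mod 1031.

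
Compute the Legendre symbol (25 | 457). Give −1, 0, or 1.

1

Reciprocity: 25 ≡ 1 and 457 ≡ 1 (mod 4), so (25/457) = +(457/25).
Reduce top mod 25: now compute (7/25).
Reciprocity: 7 ≡ 3 and 25 ≡ 1 (mod 4), so (7/25) = +(25/7).
Reduce top mod 7: now compute (4/7).
Pull out 2^2: since 7 ≡ 7 (mod 8), (2/7) = +1, so (2/7)^2 = +1.
Reached (1/7) = 1. Collecting the sign flips along the way, the symbol is +1.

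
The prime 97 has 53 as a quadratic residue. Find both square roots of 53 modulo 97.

21, 76

97 ≡ 1 (mod 4), so we find a root by search.
Trying successive values, 21² = 441 ≡ 53 (mod 97). The other root is 97 − 21 = 76.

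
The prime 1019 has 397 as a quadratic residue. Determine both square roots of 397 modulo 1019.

Since 1019 ≡ 3 (mod 4), a square root of 397 is 397^((1019+1)/4) = 397^255 mod 1019.
Repeated squaring: 397^2≡683, 397^4≡806, 397^8≡533, 397^16≡807, 397^32≡108, 397^64≡455, 397^128≡168 (mod 1019).
397^255 = 397^(128+64+32+16+8+4+2+1) ≡ 279 (mod 1019).
Check: 279² = 77841 ≡ 397 (mod 1019). The two roots are 279 and 740.

279, 740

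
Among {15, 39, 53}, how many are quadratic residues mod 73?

(15/73) = -1 → non-residue.
(39/73) = -1 → non-residue.
(53/73) = -1 → non-residue.
Total quadratic residues among the 3: 0.

0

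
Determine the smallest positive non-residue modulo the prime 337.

(2/337) = +1, so 2 is a residue.
(3/337) = +1, so 3 is a residue.
(4/337) = +1, so 4 is a residue.
(5/337) = −1, so 5 is the smallest positive non-residue mod 337.

5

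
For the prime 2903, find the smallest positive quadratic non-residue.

5

(2/2903) = +1, so 2 is a residue.
(3/2903) = +1, so 3 is a residue.
(4/2903) = +1, so 4 is a residue.
(5/2903) = −1, so 5 is the smallest positive non-residue mod 2903.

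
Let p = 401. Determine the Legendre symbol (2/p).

Euler's criterion: (2/401) ≡ 2^200 (mod 401).
2^2 ≡ 4 (mod 401)
2^4 ≡ 16 (mod 401)
2^8 ≡ 256 (mod 401)
2^16 ≡ 173 (mod 401)
2^32 ≡ 255 (mod 401)
2^64 ≡ 63 (mod 401)
2^128 ≡ 360 (mod 401)
2^200 = 2^(128+64+8) ≡ 1 (mod 401).
Result is 1, so (2/401) = 1.

1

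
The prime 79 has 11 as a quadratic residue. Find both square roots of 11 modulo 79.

Since 79 ≡ 3 (mod 4), a square root of 11 is 11^((79+1)/4) = 11^20 mod 79.
Repeated squaring: 11^2≡42, 11^4≡26, 11^8≡44, 11^16≡40 (mod 79).
11^20 = 11^(16+4) ≡ 13 (mod 79).
Check: 13² = 169 ≡ 11 (mod 79). The two roots are 13 and 66.

13, 66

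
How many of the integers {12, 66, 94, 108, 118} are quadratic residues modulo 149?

1

(12/149) = -1 → non-residue.
(66/149) = -1 → non-residue.
(94/149) = -1 → non-residue.
(108/149) = -1 → non-residue.
(118/149) = +1 → QR.
Total quadratic residues among the 5: 1.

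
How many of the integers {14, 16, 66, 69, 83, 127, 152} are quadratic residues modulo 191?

(14/191) = -1 → non-residue.
(16/191) = +1 → QR.
(66/191) = -1 → non-residue.
(69/191) = +1 → QR.
(83/191) = -1 → non-residue.
(127/191) = -1 → non-residue.
(152/191) = -1 → non-residue.
Total quadratic residues among the 7: 2.

2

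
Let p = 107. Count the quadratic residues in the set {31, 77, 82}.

(31/107) = -1 → non-residue.
(77/107) = -1 → non-residue.
(82/107) = -1 → non-residue.
Total quadratic residues among the 3: 0.

0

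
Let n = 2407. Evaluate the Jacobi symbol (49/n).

Reciprocity: 49 ≡ 1 and 2407 ≡ 3 (mod 4), so (49/2407) = +(2407/49).
Reduce top mod 49: now compute (6/49).
Pull out 2: since 49 ≡ 1 (mod 8), (2/49) = +1.
Reciprocity: 3 ≡ 3 and 49 ≡ 1 (mod 4), so (3/49) = +(49/3).
Reduce top mod 3: now compute (1/3).
Reached (1/3) = 1. Collecting the sign flips along the way, the symbol is +1.

1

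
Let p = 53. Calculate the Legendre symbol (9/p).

1

Euler's criterion: (9/53) ≡ 9^26 (mod 53).
9^2 ≡ 28 (mod 53)
9^4 ≡ 42 (mod 53)
9^8 ≡ 15 (mod 53)
9^16 ≡ 13 (mod 53)
9^26 = 9^(16+8+2) ≡ 1 (mod 53).
Result is 1, so (9/53) = 1.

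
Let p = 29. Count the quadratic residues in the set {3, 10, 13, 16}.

(3/29) = -1 → non-residue.
(10/29) = -1 → non-residue.
(13/29) = +1 → QR.
(16/29) = +1 → QR.
Total quadratic residues among the 4: 2.

2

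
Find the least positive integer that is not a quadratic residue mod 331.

(2/331) = −1, so 2 is the smallest positive non-residue mod 331.

2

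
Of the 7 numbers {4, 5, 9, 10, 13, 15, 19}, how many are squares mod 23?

(4/23) = +1 → QR.
(5/23) = -1 → non-residue.
(9/23) = +1 → QR.
(10/23) = -1 → non-residue.
(13/23) = +1 → QR.
(15/23) = -1 → non-residue.
(19/23) = -1 → non-residue.
Total quadratic residues among the 7: 3.

3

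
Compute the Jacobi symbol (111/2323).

1

Reciprocity: 111 ≡ 3 and 2323 ≡ 3 (mod 4), so (111/2323) = −(2323/111).
Reduce top mod 111: now compute (103/111).
Reciprocity: 103 ≡ 3 and 111 ≡ 3 (mod 4), so (103/111) = −(111/103).
Reduce top mod 103: now compute (8/103).
Pull out 2^3: since 103 ≡ 7 (mod 8), (2/103) = +1, so (2/103)^3 = +1.
Reached (1/103) = 1. Collecting the sign flips along the way, the symbol is +1.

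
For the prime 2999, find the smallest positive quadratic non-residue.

17

(2/2999) = +1, so 2 is a residue.
(3/2999) = +1, so 3 is a residue.
(4/2999) = +1, so 4 is a residue.
(5/2999) = +1, so 5 is a residue.
(6/2999) = +1, so 6 is a residue.
(7/2999) = +1, so 7 is a residue.
(8/2999) = +1, so 8 is a residue.
(9/2999) = +1, so 9 is a residue.
(10/2999) = +1, so 10 is a residue.
(11/2999) = +1, so 11 is a residue.
(12/2999) = +1, so 12 is a residue.
(13/2999) = +1, so 13 is a residue.
(14/2999) = +1, so 14 is a residue.
(15/2999) = +1, so 15 is a residue.
(16/2999) = +1, so 16 is a residue.
(17/2999) = −1, so 17 is the smallest positive non-residue mod 2999.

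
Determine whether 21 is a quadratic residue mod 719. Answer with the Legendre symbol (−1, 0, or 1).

Euler's criterion: (21/719) ≡ 21^359 (mod 719).
21^2 ≡ 441 (mod 719)
21^4 ≡ 351 (mod 719)
21^8 ≡ 252 (mod 719)
21^16 ≡ 232 (mod 719)
21^32 ≡ 618 (mod 719)
21^64 ≡ 135 (mod 719)
21^128 ≡ 250 (mod 719)
21^256 ≡ 666 (mod 719)
21^359 = 21^(256+64+32+4+2+1) ≡ 1 (mod 719).
Result is 1, so (21/719) = 1.

1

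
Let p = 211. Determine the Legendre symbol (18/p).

Pull out 2: since 211 ≡ 3 (mod 8), (2/211) = -1.
Reciprocity: 9 ≡ 1 and 211 ≡ 3 (mod 4), so (9/211) = +(211/9).
Reduce top mod 9: now compute (4/9).
Pull out 2^2: since 9 ≡ 1 (mod 8), (2/9) = +1, so (2/9)^2 = +1.
Reached (1/9) = 1. Collecting the sign flips along the way, the symbol is -1.

-1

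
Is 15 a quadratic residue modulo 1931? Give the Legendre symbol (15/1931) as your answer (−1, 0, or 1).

1

Reciprocity: 15 ≡ 3 and 1931 ≡ 3 (mod 4), so (15/1931) = −(1931/15).
Reduce top mod 15: now compute (11/15).
Reciprocity: 11 ≡ 3 and 15 ≡ 3 (mod 4), so (11/15) = −(15/11).
Reduce top mod 11: now compute (4/11).
Pull out 2^2: since 11 ≡ 3 (mod 8), (2/11) = -1, so (2/11)^2 = +1.
Reached (1/11) = 1. Collecting the sign flips along the way, the symbol is +1.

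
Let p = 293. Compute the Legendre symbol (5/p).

-1

Reciprocity: 5 ≡ 1 and 293 ≡ 1 (mod 4), so (5/293) = +(293/5).
Reduce top mod 5: now compute (3/5).
Reciprocity: 3 ≡ 3 and 5 ≡ 1 (mod 4), so (3/5) = +(5/3).
Reduce top mod 3: now compute (2/3).
Pull out 2: since 3 ≡ 3 (mod 8), (2/3) = -1.
Reached (1/3) = 1. Collecting the sign flips along the way, the symbol is -1.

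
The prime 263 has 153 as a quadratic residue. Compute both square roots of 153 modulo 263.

68, 195

Since 263 ≡ 3 (mod 4), a square root of 153 is 153^((263+1)/4) = 153^66 mod 263.
Repeated squaring: 153^2≡2, 153^4≡4, 153^8≡16, 153^16≡256, 153^32≡49, 153^64≡34 (mod 263).
153^66 = 153^(64+2) ≡ 68 (mod 263).
Check: 68² = 4624 ≡ 153 (mod 263). The two roots are 68 and 195.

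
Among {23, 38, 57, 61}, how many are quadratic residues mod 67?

(23/67) = +1 → QR.
(38/67) = -1 → non-residue.
(57/67) = -1 → non-residue.
(61/67) = -1 → non-residue.
Total quadratic residues among the 4: 1.

1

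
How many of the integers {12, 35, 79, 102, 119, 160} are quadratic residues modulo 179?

1

(12/179) = +1 → QR.
(35/179) = -1 → non-residue.
(79/179) = -1 → non-residue.
(102/179) = -1 → non-residue.
(119/179) = -1 → non-residue.
(160/179) = -1 → non-residue.
Total quadratic residues among the 6: 1.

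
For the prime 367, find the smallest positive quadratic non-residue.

3

(2/367) = +1, so 2 is a residue.
(3/367) = −1, so 3 is the smallest positive non-residue mod 367.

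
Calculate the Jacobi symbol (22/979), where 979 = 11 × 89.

Pull out 2: since 979 ≡ 3 (mod 8), (2/979) = -1.
Reciprocity: 11 ≡ 3 and 979 ≡ 3 (mod 4), so (11/979) = −(979/11).
Reduce top mod 11: now compute (0/11).
Top reduces to 0: gcd > 1, so the symbol is 0.

0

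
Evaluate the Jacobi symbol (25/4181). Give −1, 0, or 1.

1

Reciprocity: 25 ≡ 1 and 4181 ≡ 1 (mod 4), so (25/4181) = +(4181/25).
Reduce top mod 25: now compute (6/25).
Pull out 2: since 25 ≡ 1 (mod 8), (2/25) = +1.
Reciprocity: 3 ≡ 3 and 25 ≡ 1 (mod 4), so (3/25) = +(25/3).
Reduce top mod 3: now compute (1/3).
Reached (1/3) = 1. Collecting the sign flips along the way, the symbol is +1.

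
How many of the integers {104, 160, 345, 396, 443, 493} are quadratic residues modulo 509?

4

(104/509) = +1 → QR.
(160/509) = -1 → non-residue.
(345/509) = -1 → non-residue.
(396/509) = +1 → QR.
(443/509) = +1 → QR.
(493/509) = +1 → QR.
Total quadratic residues among the 6: 4.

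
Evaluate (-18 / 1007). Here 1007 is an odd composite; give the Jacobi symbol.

-1

First reduce: -18 ≡ 989 (mod 1007).
Reciprocity: 989 ≡ 1 and 1007 ≡ 3 (mod 4), so (989/1007) = +(1007/989).
Reduce top mod 989: now compute (18/989).
Pull out 2: since 989 ≡ 5 (mod 8), (2/989) = -1.
Reciprocity: 9 ≡ 1 and 989 ≡ 1 (mod 4), so (9/989) = +(989/9).
Reduce top mod 9: now compute (8/9).
Pull out 2^3: since 9 ≡ 1 (mod 8), (2/9) = +1, so (2/9)^3 = +1.
Reached (1/9) = 1. Collecting the sign flips along the way, the symbol is -1.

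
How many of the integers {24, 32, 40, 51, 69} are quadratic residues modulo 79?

(24/79) = -1 → non-residue.
(32/79) = +1 → QR.
(40/79) = +1 → QR.
(51/79) = +1 → QR.
(69/79) = -1 → non-residue.
Total quadratic residues among the 5: 3.

3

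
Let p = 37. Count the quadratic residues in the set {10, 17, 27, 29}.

2

(10/37) = +1 → QR.
(17/37) = -1 → non-residue.
(27/37) = +1 → QR.
(29/37) = -1 → non-residue.
Total quadratic residues among the 4: 2.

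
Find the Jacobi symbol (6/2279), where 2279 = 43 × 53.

Pull out 2: since 2279 ≡ 7 (mod 8), (2/2279) = +1.
Reciprocity: 3 ≡ 3 and 2279 ≡ 3 (mod 4), so (3/2279) = −(2279/3).
Reduce top mod 3: now compute (2/3).
Pull out 2: since 3 ≡ 3 (mod 8), (2/3) = -1.
Reached (1/3) = 1. Collecting the sign flips along the way, the symbol is +1.

1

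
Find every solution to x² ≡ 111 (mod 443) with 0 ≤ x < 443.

Since 443 ≡ 3 (mod 4), a square root of 111 is 111^((443+1)/4) = 111^111 mod 443.
Repeated squaring: 111^2≡360, 111^4≡244, 111^8≡174, 111^16≡152, 111^32≡68, 111^64≡194 (mod 443).
111^111 = 111^(64+32+8+4+2+1) ≡ 221 (mod 443).
Check: 221² = 48841 ≡ 111 (mod 443). The two roots are 221 and 222.

221, 222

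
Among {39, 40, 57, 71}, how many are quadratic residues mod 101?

1

(39/101) = -1 → non-residue.
(40/101) = -1 → non-residue.
(57/101) = -1 → non-residue.
(71/101) = +1 → QR.
Total quadratic residues among the 4: 1.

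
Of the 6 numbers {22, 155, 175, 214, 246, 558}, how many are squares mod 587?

4

(22/587) = +1 → QR.
(155/587) = -1 → non-residue.
(175/587) = +1 → QR.
(214/587) = +1 → QR.
(246/587) = +1 → QR.
(558/587) = -1 → non-residue.
Total quadratic residues among the 6: 4.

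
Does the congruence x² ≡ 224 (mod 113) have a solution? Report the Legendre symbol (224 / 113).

1

Euler's criterion: (224/113) ≡ 111^56 (mod 113).
111^2 ≡ 4 (mod 113)
111^4 ≡ 16 (mod 113)
111^8 ≡ 30 (mod 113)
111^16 ≡ 109 (mod 113)
111^32 ≡ 16 (mod 113)
111^56 = 111^(32+16+8) ≡ 1 (mod 113).
Result is 1, so (224/113) = 1.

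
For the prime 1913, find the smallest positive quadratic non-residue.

(2/1913) = +1, so 2 is a residue.
(3/1913) = −1, so 3 is the smallest positive non-residue mod 1913.

3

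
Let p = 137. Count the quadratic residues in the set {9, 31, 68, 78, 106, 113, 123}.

(9/137) = +1 → QR.
(31/137) = -1 → non-residue.
(68/137) = +1 → QR.
(78/137) = +1 → QR.
(106/137) = -1 → non-residue.
(113/137) = -1 → non-residue.
(123/137) = +1 → QR.
Total quadratic residues among the 7: 4.

4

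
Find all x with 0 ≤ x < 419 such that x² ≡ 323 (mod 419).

Since 419 ≡ 3 (mod 4), a square root of 323 is 323^((419+1)/4) = 323^105 mod 419.
Repeated squaring: 323^2≡417, 323^4≡4, 323^8≡16, 323^16≡256, 323^32≡172, 323^64≡254 (mod 419).
323^105 = 323^(64+32+8+1) ≡ 177 (mod 419).
Check: 177² = 31329 ≡ 323 (mod 419). The two roots are 177 and 242.

177, 242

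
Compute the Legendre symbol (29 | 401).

Euler's criterion: (29/401) ≡ 29^200 (mod 401).
29^2 ≡ 39 (mod 401)
29^4 ≡ 318 (mod 401)
29^8 ≡ 72 (mod 401)
29^16 ≡ 372 (mod 401)
29^32 ≡ 39 (mod 401)
29^64 ≡ 318 (mod 401)
29^128 ≡ 72 (mod 401)
29^200 = 29^(128+64+8) ≡ 1 (mod 401).
Result is 1, so (29/401) = 1.

1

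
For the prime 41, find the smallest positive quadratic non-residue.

(2/41) = +1, so 2 is a residue.
(3/41) = −1, so 3 is the smallest positive non-residue mod 41.

3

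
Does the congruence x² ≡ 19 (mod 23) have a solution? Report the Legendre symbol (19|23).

-1

Reciprocity: 19 ≡ 3 and 23 ≡ 3 (mod 4), so (19/23) = −(23/19).
Reduce top mod 19: now compute (4/19).
Pull out 2^2: since 19 ≡ 3 (mod 8), (2/19) = -1, so (2/19)^2 = +1.
Reached (1/19) = 1. Collecting the sign flips along the way, the symbol is -1.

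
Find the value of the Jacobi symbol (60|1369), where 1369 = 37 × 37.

Pull out 2^2: since 1369 ≡ 1 (mod 8), (2/1369) = +1, so (2/1369)^2 = +1.
Reciprocity: 15 ≡ 3 and 1369 ≡ 1 (mod 4), so (15/1369) = +(1369/15).
Reduce top mod 15: now compute (4/15).
Pull out 2^2: since 15 ≡ 7 (mod 8), (2/15) = +1, so (2/15)^2 = +1.
Reached (1/15) = 1. Collecting the sign flips along the way, the symbol is +1.

1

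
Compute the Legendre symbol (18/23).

Euler's criterion: (18/23) ≡ 18^11 (mod 23).
18^2 ≡ 2 (mod 23)
18^4 ≡ 4 (mod 23)
18^8 ≡ 16 (mod 23)
18^11 = 18^(8+2+1) ≡ 1 (mod 23).
Result is 1, so (18/23) = 1.

1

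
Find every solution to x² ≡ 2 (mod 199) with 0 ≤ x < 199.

Since 199 ≡ 3 (mod 4), a square root of 2 is 2^((199+1)/4) = 2^50 mod 199.
Repeated squaring: 2^2≡4, 2^4≡16, 2^8≡57, 2^16≡65, 2^32≡46 (mod 199).
2^50 = 2^(32+16+2) ≡ 20 (mod 199).
Check: 20² = 400 ≡ 2 (mod 199). The two roots are 20 and 179.

20, 179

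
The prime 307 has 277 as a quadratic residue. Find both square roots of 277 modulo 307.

Since 307 ≡ 3 (mod 4), a square root of 277 is 277^((307+1)/4) = 277^77 mod 307.
Repeated squaring: 277^2≡286, 277^4≡134, 277^8≡150, 277^16≡89, 277^32≡246, 277^64≡37 (mod 307).
277^77 = 277^(64+8+4+1) ≡ 225 (mod 307).
Check: 225² = 50625 ≡ 277 (mod 307). The two roots are 82 and 225.

82, 225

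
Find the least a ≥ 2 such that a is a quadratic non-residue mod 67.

(2/67) = −1, so 2 is the smallest positive non-residue mod 67.

2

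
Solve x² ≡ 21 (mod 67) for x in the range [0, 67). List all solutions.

Since 67 ≡ 3 (mod 4), a square root of 21 is 21^((67+1)/4) = 21^17 mod 67.
Repeated squaring: 21^2≡39, 21^4≡47, 21^8≡65, 21^16≡4 (mod 67).
21^17 = 21^(16+1) ≡ 17 (mod 67).
Check: 17² = 289 ≡ 21 (mod 67). The two roots are 17 and 50.

17, 50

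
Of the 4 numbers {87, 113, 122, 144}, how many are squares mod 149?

(87/149) = -1 → non-residue.
(113/149) = +1 → QR.
(122/149) = -1 → non-residue.
(144/149) = +1 → QR.
Total quadratic residues among the 4: 2.

2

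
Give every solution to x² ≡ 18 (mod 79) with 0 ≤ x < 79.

27, 52

Since 79 ≡ 3 (mod 4), a square root of 18 is 18^((79+1)/4) = 18^20 mod 79.
Repeated squaring: 18^2≡8, 18^4≡64, 18^8≡67, 18^16≡65 (mod 79).
18^20 = 18^(16+4) ≡ 52 (mod 79).
Check: 52² = 2704 ≡ 18 (mod 79). The two roots are 27 and 52.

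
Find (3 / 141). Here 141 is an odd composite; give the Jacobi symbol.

Reciprocity: 3 ≡ 3 and 141 ≡ 1 (mod 4), so (3/141) = +(141/3).
Reduce top mod 3: now compute (0/3).
Top reduces to 0: gcd > 1, so the symbol is 0.

0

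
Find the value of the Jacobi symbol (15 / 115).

Reciprocity: 15 ≡ 3 and 115 ≡ 3 (mod 4), so (15/115) = −(115/15).
Reduce top mod 15: now compute (10/15).
Pull out 2: since 15 ≡ 7 (mod 8), (2/15) = +1.
Reciprocity: 5 ≡ 1 and 15 ≡ 3 (mod 4), so (5/15) = +(15/5).
Reduce top mod 5: now compute (0/5).
Top reduces to 0: gcd > 1, so the symbol is 0.

0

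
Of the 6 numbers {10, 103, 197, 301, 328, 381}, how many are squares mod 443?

(10/443) = +1 → QR.
(103/443) = +1 → QR.
(197/443) = +1 → QR.
(301/443) = +1 → QR.
(328/443) = -1 → non-residue.
(381/443) = -1 → non-residue.
Total quadratic residues among the 6: 4.

4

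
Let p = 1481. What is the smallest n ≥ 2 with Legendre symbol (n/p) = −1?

3

(2/1481) = +1, so 2 is a residue.
(3/1481) = −1, so 3 is the smallest positive non-residue mod 1481.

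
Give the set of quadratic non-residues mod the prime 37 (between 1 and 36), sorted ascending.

2,5,6,8,13,14,15,17,18,19,20,22,23,24,29,31,32,35

Square k = 1,…,18 (k and 37−k give the same square):
1²=1, 2²=4, 3²=9, 4²=16, 5²=25, 6²=36, 7²≡12, 8²≡27, 9²≡7, 10²≡26, 11²≡10, 12²≡33, 13²≡21, 14²≡11, 15²≡3, 16²≡34, 17²≡30, 18²≡28 (mod 37).
The residues are {1, 3, 4, 7, 9, 10, 11, 12, 16, 21, 25, 26, 27, 28, 30, 33, 34, 36}; the non-residues are the remaining 18 nonzero classes.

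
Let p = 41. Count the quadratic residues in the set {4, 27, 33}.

(4/41) = +1 → QR.
(27/41) = -1 → non-residue.
(33/41) = +1 → QR.
Total quadratic residues among the 3: 2.

2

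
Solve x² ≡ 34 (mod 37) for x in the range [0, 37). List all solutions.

16, 21

37 ≡ 1 (mod 4), so we find a root by search.
Trying successive values, 16² = 256 ≡ 34 (mod 37). The other root is 37 − 16 = 21.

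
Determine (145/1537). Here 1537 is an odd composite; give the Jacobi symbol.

0

Reciprocity: 145 ≡ 1 and 1537 ≡ 1 (mod 4), so (145/1537) = +(1537/145).
Reduce top mod 145: now compute (87/145).
Reciprocity: 87 ≡ 3 and 145 ≡ 1 (mod 4), so (87/145) = +(145/87).
Reduce top mod 87: now compute (58/87).
Pull out 2: since 87 ≡ 7 (mod 8), (2/87) = +1.
Reciprocity: 29 ≡ 1 and 87 ≡ 3 (mod 4), so (29/87) = +(87/29).
Reduce top mod 29: now compute (0/29).
Top reduces to 0: gcd > 1, so the symbol is 0.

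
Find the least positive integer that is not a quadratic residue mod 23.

5

(2/23) = +1, so 2 is a residue.
(3/23) = +1, so 3 is a residue.
(4/23) = +1, so 4 is a residue.
(5/23) = −1, so 5 is the smallest positive non-residue mod 23.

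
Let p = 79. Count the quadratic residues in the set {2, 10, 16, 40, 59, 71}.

4

(2/79) = +1 → QR.
(10/79) = +1 → QR.
(16/79) = +1 → QR.
(40/79) = +1 → QR.
(59/79) = -1 → non-residue.
(71/79) = -1 → non-residue.
Total quadratic residues among the 6: 4.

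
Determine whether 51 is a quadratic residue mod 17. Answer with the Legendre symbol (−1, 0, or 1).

First reduce: 51 ≡ 0 (mod 17).
Top reduces to 0: gcd > 1, so the symbol is 0.

0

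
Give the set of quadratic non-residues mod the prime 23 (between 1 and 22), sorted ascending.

Square k = 1,…,11 (k and 23−k give the same square):
1²=1, 2²=4, 3²=9, 4²=16, 5²≡2, 6²≡13, 7²≡3, 8²≡18, 9²≡12, 10²≡8, 11²≡6 (mod 23).
The residues are {1, 2, 3, 4, 6, 8, 9, 12, 13, 16, 18}; the non-residues are the remaining 11 nonzero classes.

5, 7, 10, 11, 14, 15, 17, 19, 20, 21, 22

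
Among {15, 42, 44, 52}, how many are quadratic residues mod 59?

1

(15/59) = +1 → QR.
(42/59) = -1 → non-residue.
(44/59) = -1 → non-residue.
(52/59) = -1 → non-residue.
Total quadratic residues among the 4: 1.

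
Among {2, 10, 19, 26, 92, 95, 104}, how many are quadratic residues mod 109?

(2/109) = -1 → non-residue.
(10/109) = -1 → non-residue.
(19/109) = -1 → non-residue.
(26/109) = +1 → QR.
(92/109) = -1 → non-residue.
(95/109) = -1 → non-residue.
(104/109) = +1 → QR.
Total quadratic residues among the 7: 2.

2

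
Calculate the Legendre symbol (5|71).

1

Euler's criterion: (5/71) ≡ 5^35 (mod 71).
5^2 ≡ 25 (mod 71)
5^4 ≡ 57 (mod 71)
5^8 ≡ 54 (mod 71)
5^16 ≡ 5 (mod 71)
5^32 ≡ 25 (mod 71)
5^35 = 5^(32+2+1) ≡ 1 (mod 71).
Result is 1, so (5/71) = 1.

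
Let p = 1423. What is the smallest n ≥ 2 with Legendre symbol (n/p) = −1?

3

(2/1423) = +1, so 2 is a residue.
(3/1423) = −1, so 3 is the smallest positive non-residue mod 1423.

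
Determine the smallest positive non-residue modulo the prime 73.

(2/73) = +1, so 2 is a residue.
(3/73) = +1, so 3 is a residue.
(4/73) = +1, so 4 is a residue.
(5/73) = −1, so 5 is the smallest positive non-residue mod 73.

5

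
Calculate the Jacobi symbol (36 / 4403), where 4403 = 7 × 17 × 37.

Pull out 2^2: since 4403 ≡ 3 (mod 8), (2/4403) = -1, so (2/4403)^2 = +1.
Reciprocity: 9 ≡ 1 and 4403 ≡ 3 (mod 4), so (9/4403) = +(4403/9).
Reduce top mod 9: now compute (2/9).
Pull out 2: since 9 ≡ 1 (mod 8), (2/9) = +1.
Reached (1/9) = 1. Collecting the sign flips along the way, the symbol is +1.

1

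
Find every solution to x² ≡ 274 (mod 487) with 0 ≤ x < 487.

122, 365

Since 487 ≡ 3 (mod 4), a square root of 274 is 274^((487+1)/4) = 274^122 mod 487.
Repeated squaring: 274^2≡78, 274^4≡240, 274^8≡134, 274^16≡424, 274^32≡73, 274^64≡459 (mod 487).
274^122 = 274^(64+32+16+8+2) ≡ 122 (mod 487).
Check: 122² = 14884 ≡ 274 (mod 487). The two roots are 122 and 365.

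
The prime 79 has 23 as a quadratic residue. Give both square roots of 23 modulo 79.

24, 55

Since 79 ≡ 3 (mod 4), a square root of 23 is 23^((79+1)/4) = 23^20 mod 79.
Repeated squaring: 23^2≡55, 23^4≡23, 23^8≡55, 23^16≡23 (mod 79).
23^20 = 23^(16+4) ≡ 55 (mod 79).
Check: 55² = 3025 ≡ 23 (mod 79). The two roots are 24 and 55.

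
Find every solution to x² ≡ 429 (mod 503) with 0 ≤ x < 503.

Since 503 ≡ 3 (mod 4), a square root of 429 is 429^((503+1)/4) = 429^126 mod 503.
Repeated squaring: 429^2≡446, 429^4≡231, 429^8≡43, 429^16≡340, 429^32≡413, 429^64≡52 (mod 503).
429^126 = 429^(64+32+16+8+4+2) ≡ 182 (mod 503).
Check: 182² = 33124 ≡ 429 (mod 503). The two roots are 182 and 321.

182, 321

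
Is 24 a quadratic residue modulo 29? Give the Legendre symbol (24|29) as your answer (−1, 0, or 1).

1

Pull out 2^3: since 29 ≡ 5 (mod 8), (2/29) = -1, so (2/29)^3 = -1.
Reciprocity: 3 ≡ 3 and 29 ≡ 1 (mod 4), so (3/29) = +(29/3).
Reduce top mod 3: now compute (2/3).
Pull out 2: since 3 ≡ 3 (mod 8), (2/3) = -1.
Reached (1/3) = 1. Collecting the sign flips along the way, the symbol is +1.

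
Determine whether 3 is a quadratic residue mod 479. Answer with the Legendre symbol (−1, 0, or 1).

Reciprocity: 3 ≡ 3 and 479 ≡ 3 (mod 4), so (3/479) = −(479/3).
Reduce top mod 3: now compute (2/3).
Pull out 2: since 3 ≡ 3 (mod 8), (2/3) = -1.
Reached (1/3) = 1. Collecting the sign flips along the way, the symbol is +1.

1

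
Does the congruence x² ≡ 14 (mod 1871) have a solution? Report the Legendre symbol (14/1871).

-1

Pull out 2: since 1871 ≡ 7 (mod 8), (2/1871) = +1.
Reciprocity: 7 ≡ 3 and 1871 ≡ 3 (mod 4), so (7/1871) = −(1871/7).
Reduce top mod 7: now compute (2/7).
Pull out 2: since 7 ≡ 7 (mod 8), (2/7) = +1.
Reached (1/7) = 1. Collecting the sign flips along the way, the symbol is -1.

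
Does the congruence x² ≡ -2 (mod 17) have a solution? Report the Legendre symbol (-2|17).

1

First reduce: -2 ≡ 15 (mod 17).
Reciprocity: 15 ≡ 3 and 17 ≡ 1 (mod 4), so (15/17) = +(17/15).
Reduce top mod 15: now compute (2/15).
Pull out 2: since 15 ≡ 7 (mod 8), (2/15) = +1.
Reached (1/15) = 1. Collecting the sign flips along the way, the symbol is +1.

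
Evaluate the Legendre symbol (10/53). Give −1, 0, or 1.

Euler's criterion: (10/53) ≡ 10^26 (mod 53).
10^2 ≡ 47 (mod 53)
10^4 ≡ 36 (mod 53)
10^8 ≡ 24 (mod 53)
10^16 ≡ 46 (mod 53)
10^26 = 10^(16+8+2) ≡ 1 (mod 53).
Result is 1, so (10/53) = 1.

1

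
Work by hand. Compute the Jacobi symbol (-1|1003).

First reduce: -1 ≡ 1002 (mod 1003).
Pull out 2: since 1003 ≡ 3 (mod 8), (2/1003) = -1.
Reciprocity: 501 ≡ 1 and 1003 ≡ 3 (mod 4), so (501/1003) = +(1003/501).
Reduce top mod 501: now compute (1/501).
Reached (1/501) = 1. Collecting the sign flips along the way, the symbol is -1.

-1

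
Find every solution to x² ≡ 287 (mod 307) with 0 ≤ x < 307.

Since 307 ≡ 3 (mod 4), a square root of 287 is 287^((307+1)/4) = 287^77 mod 307.
Repeated squaring: 287^2≡93, 287^4≡53, 287^8≡46, 287^16≡274, 287^32≡168, 287^64≡287 (mod 307).
287^77 = 287^(64+8+4+1) ≡ 168 (mod 307).
Check: 168² = 28224 ≡ 287 (mod 307). The two roots are 139 and 168.

139, 168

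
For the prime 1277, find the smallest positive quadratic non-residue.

2

(2/1277) = −1, so 2 is the smallest positive non-residue mod 1277.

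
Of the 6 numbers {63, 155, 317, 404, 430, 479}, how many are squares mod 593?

(63/593) = -1 → non-residue.
(155/593) = -1 → non-residue.
(317/593) = -1 → non-residue.
(404/593) = +1 → QR.
(430/593) = +1 → QR.
(479/593) = -1 → non-residue.
Total quadratic residues among the 6: 2.

2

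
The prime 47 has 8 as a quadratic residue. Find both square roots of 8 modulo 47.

14, 33

Since 47 ≡ 3 (mod 4), a square root of 8 is 8^((47+1)/4) = 8^12 mod 47.
Repeated squaring: 8^2≡17, 8^4≡7, 8^8≡2 (mod 47).
8^12 = 8^(8+4) ≡ 14 (mod 47).
Check: 14² = 196 ≡ 8 (mod 47). The two roots are 14 and 33.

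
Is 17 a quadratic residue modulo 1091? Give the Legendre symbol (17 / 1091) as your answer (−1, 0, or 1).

Reciprocity: 17 ≡ 1 and 1091 ≡ 3 (mod 4), so (17/1091) = +(1091/17).
Reduce top mod 17: now compute (3/17).
Reciprocity: 3 ≡ 3 and 17 ≡ 1 (mod 4), so (3/17) = +(17/3).
Reduce top mod 3: now compute (2/3).
Pull out 2: since 3 ≡ 3 (mod 8), (2/3) = -1.
Reached (1/3) = 1. Collecting the sign flips along the way, the symbol is -1.

-1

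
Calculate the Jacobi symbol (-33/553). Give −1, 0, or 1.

First reduce: -33 ≡ 520 (mod 553).
Pull out 2^3: since 553 ≡ 1 (mod 8), (2/553) = +1, so (2/553)^3 = +1.
Reciprocity: 65 ≡ 1 and 553 ≡ 1 (mod 4), so (65/553) = +(553/65).
Reduce top mod 65: now compute (33/65).
Reciprocity: 33 ≡ 1 and 65 ≡ 1 (mod 4), so (33/65) = +(65/33).
Reduce top mod 33: now compute (32/33).
Pull out 2^5: since 33 ≡ 1 (mod 8), (2/33) = +1, so (2/33)^5 = +1.
Reached (1/33) = 1. Collecting the sign flips along the way, the symbol is +1.

1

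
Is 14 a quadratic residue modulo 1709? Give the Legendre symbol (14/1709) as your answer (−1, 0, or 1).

-1

Pull out 2: since 1709 ≡ 5 (mod 8), (2/1709) = -1.
Reciprocity: 7 ≡ 3 and 1709 ≡ 1 (mod 4), so (7/1709) = +(1709/7).
Reduce top mod 7: now compute (1/7).
Reached (1/7) = 1. Collecting the sign flips along the way, the symbol is -1.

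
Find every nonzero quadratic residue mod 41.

1 2 4 5 8 9 10 16 18 20 21 23 25 31 32 33 36 37 39 40

Square k = 1,…,20 (k and 41−k give the same square):
1²=1, 2²=4, 3²=9, 4²=16, 5²=25, 6²=36, 7²≡8, 8²≡23, 9²≡40, 10²≡18, 11²≡39, 12²≡21, 13²≡5, 14²≡32, 15²≡20, 16²≡10, 17²≡2, 18²≡37, 19²≡33, 20²≡31 (mod 41).
So the quadratic residues mod 41 are {1, 2, 4, 5, 8, 9, 10, 16, 18, 20, 21, 23, 25, 31, 32, 33, 36, 37, 39, 40}.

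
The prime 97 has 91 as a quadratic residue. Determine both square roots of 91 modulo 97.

97 ≡ 1 (mod 4), so we find a root by search.
Trying successive values, 24² = 576 ≡ 91 (mod 97). The other root is 97 − 24 = 73.

24, 73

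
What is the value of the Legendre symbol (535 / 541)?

Euler's criterion: (535/541) ≡ 535^270 (mod 541).
535^2 ≡ 36 (mod 541)
535^4 ≡ 214 (mod 541)
535^8 ≡ 352 (mod 541)
535^16 ≡ 15 (mod 541)
535^32 ≡ 225 (mod 541)
535^64 ≡ 312 (mod 541)
535^128 ≡ 505 (mod 541)
535^256 ≡ 214 (mod 541)
535^270 = 535^(256+8+4+2) ≡ 540 (mod 541).
Result is 540 ≡ −1, so (535/541) = −1.

-1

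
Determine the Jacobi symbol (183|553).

Reciprocity: 183 ≡ 3 and 553 ≡ 1 (mod 4), so (183/553) = +(553/183).
Reduce top mod 183: now compute (4/183).
Pull out 2^2: since 183 ≡ 7 (mod 8), (2/183) = +1, so (2/183)^2 = +1.
Reached (1/183) = 1. Collecting the sign flips along the way, the symbol is +1.

1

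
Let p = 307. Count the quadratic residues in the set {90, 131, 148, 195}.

(90/307) = +1 → QR.
(131/307) = -1 → non-residue.
(148/307) = +1 → QR.
(195/307) = -1 → non-residue.
Total quadratic residues among the 4: 2.

2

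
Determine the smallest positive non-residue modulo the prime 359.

(2/359) = +1, so 2 is a residue.
(3/359) = +1, so 3 is a residue.
(4/359) = +1, so 4 is a residue.
(5/359) = +1, so 5 is a residue.
(6/359) = +1, so 6 is a residue.
(7/359) = −1, so 7 is the smallest positive non-residue mod 359.

7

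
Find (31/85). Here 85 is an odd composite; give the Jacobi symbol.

Reciprocity: 31 ≡ 3 and 85 ≡ 1 (mod 4), so (31/85) = +(85/31).
Reduce top mod 31: now compute (23/31).
Reciprocity: 23 ≡ 3 and 31 ≡ 3 (mod 4), so (23/31) = −(31/23).
Reduce top mod 23: now compute (8/23).
Pull out 2^3: since 23 ≡ 7 (mod 8), (2/23) = +1, so (2/23)^3 = +1.
Reached (1/23) = 1. Collecting the sign flips along the way, the symbol is -1.

-1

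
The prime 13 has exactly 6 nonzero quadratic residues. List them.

1,3,4,9,10,12

Square k = 1,…,6 (k and 13−k give the same square):
1²=1, 2²=4, 3²=9, 4²≡3, 5²≡12, 6²≡10 (mod 13).
So the quadratic residues mod 13 are {1, 3, 4, 9, 10, 12}.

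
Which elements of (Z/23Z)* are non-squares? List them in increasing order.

Square k = 1,…,11 (k and 23−k give the same square):
1²=1, 2²=4, 3²=9, 4²=16, 5²≡2, 6²≡13, 7²≡3, 8²≡18, 9²≡12, 10²≡8, 11²≡6 (mod 23).
The residues are {1, 2, 3, 4, 6, 8, 9, 12, 13, 16, 18}; the non-residues are the remaining 11 nonzero classes.

5, 7, 10, 11, 14, 15, 17, 19, 20, 21, 22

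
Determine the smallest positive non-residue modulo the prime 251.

2

(2/251) = −1, so 2 is the smallest positive non-residue mod 251.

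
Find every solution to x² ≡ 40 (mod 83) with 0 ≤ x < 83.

Since 83 ≡ 3 (mod 4), a square root of 40 is 40^((83+1)/4) = 40^21 mod 83.
Repeated squaring: 40^2≡23, 40^4≡31, 40^8≡48, 40^16≡63 (mod 83).
40^21 = 40^(16+4+1) ≡ 17 (mod 83).
Check: 17² = 289 ≡ 40 (mod 83). The two roots are 17 and 66.

17, 66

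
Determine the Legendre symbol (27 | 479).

1

Reciprocity: 27 ≡ 3 and 479 ≡ 3 (mod 4), so (27/479) = −(479/27).
Reduce top mod 27: now compute (20/27).
Pull out 2^2: since 27 ≡ 3 (mod 8), (2/27) = -1, so (2/27)^2 = +1.
Reciprocity: 5 ≡ 1 and 27 ≡ 3 (mod 4), so (5/27) = +(27/5).
Reduce top mod 5: now compute (2/5).
Pull out 2: since 5 ≡ 5 (mod 8), (2/5) = -1.
Reached (1/5) = 1. Collecting the sign flips along the way, the symbol is +1.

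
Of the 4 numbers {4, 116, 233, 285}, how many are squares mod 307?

(4/307) = +1 → QR.
(116/307) = -1 → non-residue.
(233/307) = +1 → QR.
(285/307) = +1 → QR.
Total quadratic residues among the 4: 3.

3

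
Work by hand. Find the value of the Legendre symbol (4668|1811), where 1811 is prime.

-1

First reduce: 4668 ≡ 1046 (mod 1811).
Pull out 2: since 1811 ≡ 3 (mod 8), (2/1811) = -1.
Reciprocity: 523 ≡ 3 and 1811 ≡ 3 (mod 4), so (523/1811) = −(1811/523).
Reduce top mod 523: now compute (242/523).
Pull out 2: since 523 ≡ 3 (mod 8), (2/523) = -1.
Reciprocity: 121 ≡ 1 and 523 ≡ 3 (mod 4), so (121/523) = +(523/121).
Reduce top mod 121: now compute (39/121).
Reciprocity: 39 ≡ 3 and 121 ≡ 1 (mod 4), so (39/121) = +(121/39).
Reduce top mod 39: now compute (4/39).
Pull out 2^2: since 39 ≡ 7 (mod 8), (2/39) = +1, so (2/39)^2 = +1.
Reached (1/39) = 1. Collecting the sign flips along the way, the symbol is -1.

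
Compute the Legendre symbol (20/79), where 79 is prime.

Pull out 2^2: since 79 ≡ 7 (mod 8), (2/79) = +1, so (2/79)^2 = +1.
Reciprocity: 5 ≡ 1 and 79 ≡ 3 (mod 4), so (5/79) = +(79/5).
Reduce top mod 5: now compute (4/5).
Pull out 2^2: since 5 ≡ 5 (mod 8), (2/5) = -1, so (2/5)^2 = +1.
Reached (1/5) = 1. Collecting the sign flips along the way, the symbol is +1.

1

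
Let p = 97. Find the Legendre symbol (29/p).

Euler's criterion: (29/97) ≡ 29^48 (mod 97).
29^2 ≡ 65 (mod 97)
29^4 ≡ 54 (mod 97)
29^8 ≡ 6 (mod 97)
29^16 ≡ 36 (mod 97)
29^32 ≡ 35 (mod 97)
29^48 = 29^(32+16) ≡ 96 (mod 97).
Result is 96 ≡ −1, so (29/97) = −1.

-1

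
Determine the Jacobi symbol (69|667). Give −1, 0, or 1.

0

Reciprocity: 69 ≡ 1 and 667 ≡ 3 (mod 4), so (69/667) = +(667/69).
Reduce top mod 69: now compute (46/69).
Pull out 2: since 69 ≡ 5 (mod 8), (2/69) = -1.
Reciprocity: 23 ≡ 3 and 69 ≡ 1 (mod 4), so (23/69) = +(69/23).
Reduce top mod 23: now compute (0/23).
Top reduces to 0: gcd > 1, so the symbol is 0.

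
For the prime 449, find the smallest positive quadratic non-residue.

(2/449) = +1, so 2 is a residue.
(3/449) = −1, so 3 is the smallest positive non-residue mod 449.

3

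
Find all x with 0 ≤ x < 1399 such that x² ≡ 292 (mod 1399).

67, 1332

Since 1399 ≡ 3 (mod 4), a square root of 292 is 292^((1399+1)/4) = 292^350 mod 1399.
Repeated squaring: 292^2≡1324, 292^4≡29, 292^8≡841, 292^16≡786, 292^32≡837, 292^64≡1069, 292^128≡1177, 292^256≡319 (mod 1399).
292^350 = 292^(256+64+16+8+4+2) ≡ 1332 (mod 1399).
Check: 1332² = 1774224 ≡ 292 (mod 1399). The two roots are 67 and 1332.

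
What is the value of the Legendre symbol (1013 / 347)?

Euler's criterion: (1013/347) ≡ 319^173 (mod 347).
319^2 ≡ 90 (mod 347)
319^4 ≡ 119 (mod 347)
319^8 ≡ 281 (mod 347)
319^16 ≡ 192 (mod 347)
319^32 ≡ 82 (mod 347)
319^64 ≡ 131 (mod 347)
319^128 ≡ 158 (mod 347)
319^173 = 319^(128+32+8+4+1) ≡ 1 (mod 347).
Result is 1, so (1013/347) = 1.

1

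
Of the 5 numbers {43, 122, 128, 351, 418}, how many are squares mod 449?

3

(43/449) = -1 → non-residue.
(122/449) = +1 → QR.
(128/449) = +1 → QR.
(351/449) = +1 → QR.
(418/449) = -1 → non-residue.
Total quadratic residues among the 5: 3.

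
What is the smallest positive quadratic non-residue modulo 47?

(2/47) = +1, so 2 is a residue.
(3/47) = +1, so 3 is a residue.
(4/47) = +1, so 4 is a residue.
(5/47) = −1, so 5 is the smallest positive non-residue mod 47.

5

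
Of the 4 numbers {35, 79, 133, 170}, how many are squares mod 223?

1

(35/223) = -1 → non-residue.
(79/223) = -1 → non-residue.
(133/223) = +1 → QR.
(170/223) = -1 → non-residue.
Total quadratic residues among the 4: 1.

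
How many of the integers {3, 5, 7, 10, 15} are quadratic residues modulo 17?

1

(3/17) = -1 → non-residue.
(5/17) = -1 → non-residue.
(7/17) = -1 → non-residue.
(10/17) = -1 → non-residue.
(15/17) = +1 → QR.
Total quadratic residues among the 5: 1.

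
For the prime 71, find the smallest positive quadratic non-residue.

(2/71) = +1, so 2 is a residue.
(3/71) = +1, so 3 is a residue.
(4/71) = +1, so 4 is a residue.
(5/71) = +1, so 5 is a residue.
(6/71) = +1, so 6 is a residue.
(7/71) = −1, so 7 is the smallest positive non-residue mod 71.

7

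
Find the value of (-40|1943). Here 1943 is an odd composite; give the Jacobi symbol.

1

First reduce: -40 ≡ 1903 (mod 1943).
Reciprocity: 1903 ≡ 3 and 1943 ≡ 3 (mod 4), so (1903/1943) = −(1943/1903).
Reduce top mod 1903: now compute (40/1903).
Pull out 2^3: since 1903 ≡ 7 (mod 8), (2/1903) = +1, so (2/1903)^3 = +1.
Reciprocity: 5 ≡ 1 and 1903 ≡ 3 (mod 4), so (5/1903) = +(1903/5).
Reduce top mod 5: now compute (3/5).
Reciprocity: 3 ≡ 3 and 5 ≡ 1 (mod 4), so (3/5) = +(5/3).
Reduce top mod 3: now compute (2/3).
Pull out 2: since 3 ≡ 3 (mod 8), (2/3) = -1.
Reached (1/3) = 1. Collecting the sign flips along the way, the symbol is +1.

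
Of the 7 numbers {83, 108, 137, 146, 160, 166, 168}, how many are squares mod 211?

2

(83/211) = +1 → QR.
(108/211) = -1 → non-residue.
(137/211) = +1 → QR.
(146/211) = -1 → non-residue.
(160/211) = -1 → non-residue.
(166/211) = -1 → non-residue.
(168/211) = -1 → non-residue.
Total quadratic residues among the 7: 2.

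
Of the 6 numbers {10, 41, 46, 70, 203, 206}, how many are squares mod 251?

1

(10/251) = -1 → non-residue.
(41/251) = +1 → QR.
(46/251) = -1 → non-residue.
(70/251) = -1 → non-residue.
(203/251) = -1 → non-residue.
(206/251) = -1 → non-residue.
Total quadratic residues among the 6: 1.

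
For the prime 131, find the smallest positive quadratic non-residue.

2

(2/131) = −1, so 2 is the smallest positive non-residue mod 131.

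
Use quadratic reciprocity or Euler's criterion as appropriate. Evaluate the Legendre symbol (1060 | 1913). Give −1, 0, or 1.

Pull out 2^2: since 1913 ≡ 1 (mod 8), (2/1913) = +1, so (2/1913)^2 = +1.
Reciprocity: 265 ≡ 1 and 1913 ≡ 1 (mod 4), so (265/1913) = +(1913/265).
Reduce top mod 265: now compute (58/265).
Pull out 2: since 265 ≡ 1 (mod 8), (2/265) = +1.
Reciprocity: 29 ≡ 1 and 265 ≡ 1 (mod 4), so (29/265) = +(265/29).
Reduce top mod 29: now compute (4/29).
Pull out 2^2: since 29 ≡ 5 (mod 8), (2/29) = -1, so (2/29)^2 = +1.
Reached (1/29) = 1. Collecting the sign flips along the way, the symbol is +1.

1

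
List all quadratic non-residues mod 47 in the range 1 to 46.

Square k = 1,…,23 (k and 47−k give the same square):
1²=1, 2²=4, 3²=9, 4²=16, 5²=25, 6²=36, 7²≡2, 8²≡17, 9²≡34, 10²≡6, 11²≡27, 12²≡3, 13²≡28, 14²≡8, 15²≡37, 16²≡21, 17²≡7, 18²≡42, 19²≡32, 20²≡24, 21²≡18, 22²≡14, 23²≡12 (mod 47).
The residues are {1, 2, 3, 4, 6, 7, 8, 9, 12, 14, 16, 17, 18, 21, 24, 25, 27, 28, 32, 34, 36, 37, 42}; the non-residues are the remaining 23 nonzero classes.

5,10,11,13,15,19,20,22,23,26,29,30,31,33,35,38,39,40,41,43,44,45,46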